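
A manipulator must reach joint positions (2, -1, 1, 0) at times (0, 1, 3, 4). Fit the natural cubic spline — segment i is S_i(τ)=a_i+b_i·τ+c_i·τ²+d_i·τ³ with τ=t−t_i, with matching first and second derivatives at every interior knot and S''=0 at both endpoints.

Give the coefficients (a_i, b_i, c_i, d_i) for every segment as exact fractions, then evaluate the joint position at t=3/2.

  seg 0: a=2 b=-31/8 c=0 d=7/8
  seg 1: a=-1 b=-5/4 c=21/8 d=-3/4
  seg 2: a=1 b=1/4 c=-15/8 d=5/8
S(3/2) = -17/16

Δ: Δ0=-3, Δ1=1, Δ2=-1
row 1: diag=6, rhs=24; c'=1/3, d'=4
row 2: denom=6−2·1/3=16/3; d'=(-12−2·4)/(16/3)=-15/4
back: M2=-15/4
back: M1=4−1/3·-15/4=21/4
M: M0=0, M1=21/4, M2=-15/4, M3=0
seg 0: a=2, c=M0/2=0, d=(M1−M0)/(6·1)=7/8, b=Δ0−h0·(2M0+M1)/6=-31/8
seg 1: a=-1, c=M1/2=21/8, d=(M2−M1)/(6·2)=-3/4, b=Δ1−h1·(2M1+M2)/6=-5/4
seg 2: a=1, c=M2/2=-15/8, d=(M3−M2)/(6·1)=5/8, b=Δ2−h2·(2M2+M3)/6=1/4
t_q=3/2 → seg 1, τ=1/2; S=-1+-5/4·τ+21/8·τ²+-3/4·τ³=-17/16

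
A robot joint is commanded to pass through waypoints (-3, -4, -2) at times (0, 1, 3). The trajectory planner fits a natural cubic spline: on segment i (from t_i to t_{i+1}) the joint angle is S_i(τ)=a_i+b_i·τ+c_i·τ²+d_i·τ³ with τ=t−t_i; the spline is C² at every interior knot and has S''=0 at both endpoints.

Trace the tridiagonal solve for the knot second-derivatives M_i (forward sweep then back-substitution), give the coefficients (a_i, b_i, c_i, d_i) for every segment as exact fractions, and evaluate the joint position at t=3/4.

  seg 0: a=-3 b=-4/3 c=0 d=1/3
  seg 1: a=-4 b=-1/3 c=1 d=-1/6
S(3/4) = -247/64

Δ: Δ0=-1, Δ1=1
row 1: diag=6, rhs=12; c'=1/3, d'=2
back: M1=2
M: M0=0, M1=2, M2=0
seg 0: a=-3, c=M0/2=0, d=(M1−M0)/(6·1)=1/3, b=Δ0−h0·(2M0+M1)/6=-4/3
seg 1: a=-4, c=M1/2=1, d=(M2−M1)/(6·2)=-1/6, b=Δ1−h1·(2M1+M2)/6=-1/3
t_q=3/4 → seg 0, τ=3/4; S=-3+-4/3·τ+0·τ²+1/3·τ³=-247/64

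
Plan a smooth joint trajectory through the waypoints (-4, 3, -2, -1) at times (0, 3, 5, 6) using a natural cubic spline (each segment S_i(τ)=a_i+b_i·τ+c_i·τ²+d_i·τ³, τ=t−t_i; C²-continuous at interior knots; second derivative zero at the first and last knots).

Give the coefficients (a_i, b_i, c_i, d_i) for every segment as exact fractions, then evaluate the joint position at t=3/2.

Δ: Δ0=7/3, Δ1=-5/2, Δ2=1
row 1: diag=10, rhs=-29; c'=1/5, d'=-29/10
row 2: denom=6−2·1/5=28/5; d'=(21−2·-29/10)/(28/5)=67/14
back: M2=67/14
back: M1=-29/10−1/5·67/14=-27/7
M: M0=0, M1=-27/7, M2=67/14, M3=0
seg 0: a=-4, c=M0/2=0, d=(M1−M0)/(6·3)=-3/14, b=Δ0−h0·(2M0+M1)/6=179/42
seg 1: a=3, c=M1/2=-27/14, d=(M2−M1)/(6·2)=121/168, b=Δ1−h1·(2M1+M2)/6=-32/21
seg 2: a=-2, c=M2/2=67/28, d=(M3−M2)/(6·1)=-67/84, b=Δ2−h2·(2M2+M3)/6=-25/42
t_q=3/2 → seg 0, τ=3/2; S=-4+179/42·τ+0·τ²+-3/14·τ³=187/112

  seg 0: a=-4 b=179/42 c=0 d=-3/14
  seg 1: a=3 b=-32/21 c=-27/14 d=121/168
  seg 2: a=-2 b=-25/42 c=67/28 d=-67/84
S(3/2) = 187/112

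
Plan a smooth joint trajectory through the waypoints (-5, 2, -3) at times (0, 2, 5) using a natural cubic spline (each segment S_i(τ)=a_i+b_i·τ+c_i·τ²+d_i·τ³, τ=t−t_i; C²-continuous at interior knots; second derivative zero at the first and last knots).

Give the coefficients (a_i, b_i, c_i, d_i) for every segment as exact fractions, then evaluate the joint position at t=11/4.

  seg 0: a=-5 b=68/15 c=0 d=-31/120
  seg 1: a=2 b=43/30 c=-31/20 d=31/180
S(11/4) = 2913/1280

Δ: Δ0=7/2, Δ1=-5/3
row 1: diag=10, rhs=-31; c'=3/10, d'=-31/10
back: M1=-31/10
M: M0=0, M1=-31/10, M2=0
seg 0: a=-5, c=M0/2=0, d=(M1−M0)/(6·2)=-31/120, b=Δ0−h0·(2M0+M1)/6=68/15
seg 1: a=2, c=M1/2=-31/20, d=(M2−M1)/(6·3)=31/180, b=Δ1−h1·(2M1+M2)/6=43/30
t_q=11/4 → seg 1, τ=3/4; S=2+43/30·τ+-31/20·τ²+31/180·τ³=2913/1280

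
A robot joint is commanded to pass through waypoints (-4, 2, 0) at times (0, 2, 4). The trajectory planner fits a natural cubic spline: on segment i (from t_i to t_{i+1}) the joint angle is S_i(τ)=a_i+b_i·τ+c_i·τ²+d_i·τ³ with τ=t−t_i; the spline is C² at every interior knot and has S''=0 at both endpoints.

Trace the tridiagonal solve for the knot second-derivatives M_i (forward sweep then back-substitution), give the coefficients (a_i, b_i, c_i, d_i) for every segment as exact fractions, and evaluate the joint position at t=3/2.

  seg 0: a=-4 b=4 c=0 d=-1/4
  seg 1: a=2 b=1 c=-3/2 d=1/4
S(3/2) = 37/32

Δ: Δ0=3, Δ1=-1
row 1: diag=8, rhs=-24; c'=1/4, d'=-3
back: M1=-3
M: M0=0, M1=-3, M2=0
seg 0: a=-4, c=M0/2=0, d=(M1−M0)/(6·2)=-1/4, b=Δ0−h0·(2M0+M1)/6=4
seg 1: a=2, c=M1/2=-3/2, d=(M2−M1)/(6·2)=1/4, b=Δ1−h1·(2M1+M2)/6=1
t_q=3/2 → seg 0, τ=3/2; S=-4+4·τ+0·τ²+-1/4·τ³=37/32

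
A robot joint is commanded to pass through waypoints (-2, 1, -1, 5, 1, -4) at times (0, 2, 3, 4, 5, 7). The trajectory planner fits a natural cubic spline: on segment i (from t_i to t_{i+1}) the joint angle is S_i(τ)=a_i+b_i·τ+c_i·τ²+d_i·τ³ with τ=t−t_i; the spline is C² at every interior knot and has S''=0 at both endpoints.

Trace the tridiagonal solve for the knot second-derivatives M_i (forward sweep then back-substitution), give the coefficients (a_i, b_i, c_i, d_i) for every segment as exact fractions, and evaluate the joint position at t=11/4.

  seg 0: a=-2 b=3665/986 c=0 d=-1093/1972
  seg 1: a=1 b=-2893/986 c=-3279/986 d=2100/493
  seg 2: a=-1 b=3149/986 c=9321/986 d=-113/17
  seg 3: a=5 b=2129/986 c=-10341/986 d=2134/493
  seg 4: a=1 b=-5749/986 c=2463/986 d=-821/1972
S(11/4) = -20101/15776

Δ: Δ0=3/2, Δ1=-2, Δ2=6, Δ3=-4, Δ4=-5/2
row 1: diag=6, rhs=-21; c'=1/6, d'=-7/2
row 2: denom=4−1·1/6=23/6; d'=(48−1·-7/2)/(23/6)=309/23
row 3: denom=4−1·6/23=86/23; d'=(-60−1·309/23)/(86/23)=-1689/86
row 4: denom=6−1·23/86=493/86; d'=(9−1·-1689/86)/(493/86)=2463/493
back: M4=2463/493
back: M3=-1689/86−23/86·2463/493=-10341/493
back: M2=309/23−6/23·-10341/493=9321/493
back: M1=-7/2−1/6·9321/493=-3279/493
M: M0=0, M1=-3279/493, M2=9321/493, M3=-10341/493, M4=2463/493, M5=0
seg 0: a=-2, c=M0/2=0, d=(M1−M0)/(6·2)=-1093/1972, b=Δ0−h0·(2M0+M1)/6=3665/986
seg 1: a=1, c=M1/2=-3279/986, d=(M2−M1)/(6·1)=2100/493, b=Δ1−h1·(2M1+M2)/6=-2893/986
seg 2: a=-1, c=M2/2=9321/986, d=(M3−M2)/(6·1)=-113/17, b=Δ2−h2·(2M2+M3)/6=3149/986
seg 3: a=5, c=M3/2=-10341/986, d=(M4−M3)/(6·1)=2134/493, b=Δ3−h3·(2M3+M4)/6=2129/986
seg 4: a=1, c=M4/2=2463/986, d=(M5−M4)/(6·2)=-821/1972, b=Δ4−h4·(2M4+M5)/6=-5749/986
t_q=11/4 → seg 1, τ=3/4; S=1+-2893/986·τ+-3279/986·τ²+2100/493·τ³=-20101/15776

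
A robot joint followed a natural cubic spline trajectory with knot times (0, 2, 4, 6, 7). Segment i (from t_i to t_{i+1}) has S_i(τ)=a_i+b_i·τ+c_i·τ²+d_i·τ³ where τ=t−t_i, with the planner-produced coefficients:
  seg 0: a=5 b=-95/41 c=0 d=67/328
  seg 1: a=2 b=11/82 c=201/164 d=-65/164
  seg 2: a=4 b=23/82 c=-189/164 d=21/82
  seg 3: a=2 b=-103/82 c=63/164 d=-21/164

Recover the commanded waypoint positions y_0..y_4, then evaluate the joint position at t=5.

y_0 = S_0(0) = a_0 = 5
y_1 = S_1(0) = a_1 = 2
y_2 = S_2(0) = a_2 = 4
y_3 = S_3(0) = a_3 = 2
y_4 = S_3(1) = 1
t_q=5 is in segment 2 (τ=1); S_2(τ)=555/164

y_0=5 y_1=2 y_2=4 y_3=2 y_4=1
S(5) = 555/164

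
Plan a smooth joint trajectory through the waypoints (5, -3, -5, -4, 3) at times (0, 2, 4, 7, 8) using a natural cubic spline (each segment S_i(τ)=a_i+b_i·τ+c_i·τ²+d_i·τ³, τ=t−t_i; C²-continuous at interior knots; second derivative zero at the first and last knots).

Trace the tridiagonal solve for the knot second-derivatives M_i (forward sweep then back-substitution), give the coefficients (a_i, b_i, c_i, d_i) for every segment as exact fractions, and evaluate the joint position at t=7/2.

  seg 0: a=5 b=-3911/804 c=0 d=695/3216
  seg 1: a=-3 b=-913/402 c=695/536 d=-1063/3216
  seg 2: a=-5 b=-845/804 c=-46/67 d=923/2412
  seg 3: a=-4 b=2075/402 c=739/268 d=-739/804
S(7/2) = -39491/8576

Δ: Δ0=-4, Δ1=-1, Δ2=1/3, Δ3=7
row 1: diag=8, rhs=18; c'=1/4, d'=9/4
row 2: denom=10−2·1/4=19/2; d'=(8−2·9/4)/(19/2)=7/19
row 3: denom=8−3·6/19=134/19; d'=(40−3·7/19)/(134/19)=739/134
back: M3=739/134
back: M2=7/19−6/19·739/134=-92/67
back: M1=9/4−1/4·-92/67=695/268
M: M0=0, M1=695/268, M2=-92/67, M3=739/134, M4=0
seg 0: a=5, c=M0/2=0, d=(M1−M0)/(6·2)=695/3216, b=Δ0−h0·(2M0+M1)/6=-3911/804
seg 1: a=-3, c=M1/2=695/536, d=(M2−M1)/(6·2)=-1063/3216, b=Δ1−h1·(2M1+M2)/6=-913/402
seg 2: a=-5, c=M2/2=-46/67, d=(M3−M2)/(6·3)=923/2412, b=Δ2−h2·(2M2+M3)/6=-845/804
seg 3: a=-4, c=M3/2=739/268, d=(M4−M3)/(6·1)=-739/804, b=Δ3−h3·(2M3+M4)/6=2075/402
t_q=7/2 → seg 1, τ=3/2; S=-3+-913/402·τ+695/536·τ²+-1063/3216·τ³=-39491/8576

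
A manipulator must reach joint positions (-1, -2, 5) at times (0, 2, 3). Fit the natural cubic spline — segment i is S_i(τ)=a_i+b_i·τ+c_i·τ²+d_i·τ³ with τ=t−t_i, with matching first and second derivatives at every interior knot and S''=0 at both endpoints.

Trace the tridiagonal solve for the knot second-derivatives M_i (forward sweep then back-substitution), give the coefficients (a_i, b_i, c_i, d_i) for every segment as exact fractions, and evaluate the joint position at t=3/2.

Δ: Δ0=-1/2, Δ1=7
row 1: diag=6, rhs=45; c'=1/6, d'=15/2
back: M1=15/2
M: M0=0, M1=15/2, M2=0
seg 0: a=-1, c=M0/2=0, d=(M1−M0)/(6·2)=5/8, b=Δ0−h0·(2M0+M1)/6=-3
seg 1: a=-2, c=M1/2=15/4, d=(M2−M1)/(6·1)=-5/4, b=Δ1−h1·(2M1+M2)/6=9/2
t_q=3/2 → seg 0, τ=3/2; S=-1+-3·τ+0·τ²+5/8·τ³=-217/64

  seg 0: a=-1 b=-3 c=0 d=5/8
  seg 1: a=-2 b=9/2 c=15/4 d=-5/4
S(3/2) = -217/64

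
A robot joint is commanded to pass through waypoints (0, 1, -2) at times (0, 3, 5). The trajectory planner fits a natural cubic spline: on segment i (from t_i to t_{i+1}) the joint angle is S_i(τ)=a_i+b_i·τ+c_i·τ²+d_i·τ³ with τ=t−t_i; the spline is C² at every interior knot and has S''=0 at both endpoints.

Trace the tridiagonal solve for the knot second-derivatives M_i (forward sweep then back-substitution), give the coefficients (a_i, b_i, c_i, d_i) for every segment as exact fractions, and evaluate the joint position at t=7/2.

Δ: Δ0=1/3, Δ1=-3/2
row 1: diag=10, rhs=-11; c'=1/5, d'=-11/10
back: M1=-11/10
M: M0=0, M1=-11/10, M2=0
seg 0: a=0, c=M0/2=0, d=(M1−M0)/(6·3)=-11/180, b=Δ0−h0·(2M0+M1)/6=53/60
seg 1: a=1, c=M1/2=-11/20, d=(M2−M1)/(6·2)=11/120, b=Δ1−h1·(2M1+M2)/6=-23/30
t_q=7/2 → seg 1, τ=1/2; S=1+-23/30·τ+-11/20·τ²+11/120·τ³=157/320

  seg 0: a=0 b=53/60 c=0 d=-11/180
  seg 1: a=1 b=-23/30 c=-11/20 d=11/120
S(7/2) = 157/320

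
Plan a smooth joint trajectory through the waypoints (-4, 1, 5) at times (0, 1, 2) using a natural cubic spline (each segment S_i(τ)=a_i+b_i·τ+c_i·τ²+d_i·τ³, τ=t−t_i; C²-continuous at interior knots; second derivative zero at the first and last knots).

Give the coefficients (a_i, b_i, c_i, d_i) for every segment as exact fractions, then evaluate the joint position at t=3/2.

Δ: Δ0=5, Δ1=4
row 1: diag=4, rhs=-6; c'=1/4, d'=-3/2
back: M1=-3/2
M: M0=0, M1=-3/2, M2=0
seg 0: a=-4, c=M0/2=0, d=(M1−M0)/(6·1)=-1/4, b=Δ0−h0·(2M0+M1)/6=21/4
seg 1: a=1, c=M1/2=-3/4, d=(M2−M1)/(6·1)=1/4, b=Δ1−h1·(2M1+M2)/6=9/2
t_q=3/2 → seg 1, τ=1/2; S=1+9/2·τ+-3/4·τ²+1/4·τ³=99/32

  seg 0: a=-4 b=21/4 c=0 d=-1/4
  seg 1: a=1 b=9/2 c=-3/4 d=1/4
S(3/2) = 99/32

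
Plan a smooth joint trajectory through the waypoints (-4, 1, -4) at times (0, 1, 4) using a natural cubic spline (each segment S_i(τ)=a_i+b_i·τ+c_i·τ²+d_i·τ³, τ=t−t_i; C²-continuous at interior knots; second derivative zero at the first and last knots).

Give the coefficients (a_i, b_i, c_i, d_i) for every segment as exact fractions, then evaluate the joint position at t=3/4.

Δ: Δ0=5, Δ1=-5/3
row 1: diag=8, rhs=-40; c'=3/8, d'=-5
back: M1=-5
M: M0=0, M1=-5, M2=0
seg 0: a=-4, c=M0/2=0, d=(M1−M0)/(6·1)=-5/6, b=Δ0−h0·(2M0+M1)/6=35/6
seg 1: a=1, c=M1/2=-5/2, d=(M2−M1)/(6·3)=5/18, b=Δ1−h1·(2M1+M2)/6=10/3
t_q=3/4 → seg 0, τ=3/4; S=-4+35/6·τ+0·τ²+-5/6·τ³=3/128

  seg 0: a=-4 b=35/6 c=0 d=-5/6
  seg 1: a=1 b=10/3 c=-5/2 d=5/18
S(3/4) = 3/128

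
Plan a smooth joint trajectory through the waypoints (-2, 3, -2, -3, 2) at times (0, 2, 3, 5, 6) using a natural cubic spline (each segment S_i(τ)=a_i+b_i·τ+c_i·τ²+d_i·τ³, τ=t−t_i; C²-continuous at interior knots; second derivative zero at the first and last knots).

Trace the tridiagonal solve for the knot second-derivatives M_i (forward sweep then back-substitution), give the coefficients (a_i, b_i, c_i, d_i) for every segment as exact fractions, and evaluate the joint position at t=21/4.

Δ: Δ0=5/2, Δ1=-5, Δ2=-1/2, Δ3=5
row 1: diag=6, rhs=-45; c'=1/6, d'=-15/2
row 2: denom=6−1·1/6=35/6; d'=(27−1·-15/2)/(35/6)=207/35
row 3: denom=6−2·12/35=186/35; d'=(33−2·207/35)/(186/35)=247/62
back: M3=247/62
back: M2=207/35−12/35·247/62=141/31
back: M1=-15/2−1/6·141/31=-256/31
M: M0=0, M1=-256/31, M2=141/31, M3=247/62, M4=0
seg 0: a=-2, c=M0/2=0, d=(M1−M0)/(6·2)=-64/93, b=Δ0−h0·(2M0+M1)/6=977/186
seg 1: a=3, c=M1/2=-128/31, d=(M2−M1)/(6·1)=397/186, b=Δ1−h1·(2M1+M2)/6=-559/186
seg 2: a=-2, c=M2/2=141/62, d=(M3−M2)/(6·2)=-35/744, b=Δ2−h2·(2M2+M3)/6=-452/93
seg 3: a=-3, c=M3/2=247/124, d=(M4−M3)/(6·1)=-247/372, b=Δ3−h3·(2M3+M4)/6=683/186
t_q=21/4 → seg 3, τ=1/4; S=-3+683/186·τ+247/124·τ²+-247/372·τ³=-15617/7936

  seg 0: a=-2 b=977/186 c=0 d=-64/93
  seg 1: a=3 b=-559/186 c=-128/31 d=397/186
  seg 2: a=-2 b=-452/93 c=141/62 d=-35/744
  seg 3: a=-3 b=683/186 c=247/124 d=-247/372
S(21/4) = -15617/7936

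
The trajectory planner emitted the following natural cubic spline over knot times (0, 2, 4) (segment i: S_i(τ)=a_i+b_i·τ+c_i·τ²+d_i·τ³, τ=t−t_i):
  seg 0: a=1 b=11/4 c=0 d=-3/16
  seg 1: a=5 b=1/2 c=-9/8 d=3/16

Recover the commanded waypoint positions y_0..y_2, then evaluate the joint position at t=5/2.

y_0=1 y_1=5 y_2=3
S(5/2) = 639/128

y_0 = S_0(0) = a_0 = 1
y_1 = S_1(0) = a_1 = 5
y_2 = S_1(2) = 3
t_q=5/2 is in segment 1 (τ=1/2); S_1(τ)=639/128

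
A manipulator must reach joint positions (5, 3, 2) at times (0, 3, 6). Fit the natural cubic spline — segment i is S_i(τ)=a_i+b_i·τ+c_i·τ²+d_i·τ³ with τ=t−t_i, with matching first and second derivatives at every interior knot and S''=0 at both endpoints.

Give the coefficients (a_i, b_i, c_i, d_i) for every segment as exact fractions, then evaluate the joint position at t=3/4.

  seg 0: a=5 b=-3/4 c=0 d=1/108
  seg 1: a=3 b=-1/2 c=1/12 d=-1/108
S(3/4) = 1137/256

Δ: Δ0=-2/3, Δ1=-1/3
row 1: diag=12, rhs=2; c'=1/4, d'=1/6
back: M1=1/6
M: M0=0, M1=1/6, M2=0
seg 0: a=5, c=M0/2=0, d=(M1−M0)/(6·3)=1/108, b=Δ0−h0·(2M0+M1)/6=-3/4
seg 1: a=3, c=M1/2=1/12, d=(M2−M1)/(6·3)=-1/108, b=Δ1−h1·(2M1+M2)/6=-1/2
t_q=3/4 → seg 0, τ=3/4; S=5+-3/4·τ+0·τ²+1/108·τ³=1137/256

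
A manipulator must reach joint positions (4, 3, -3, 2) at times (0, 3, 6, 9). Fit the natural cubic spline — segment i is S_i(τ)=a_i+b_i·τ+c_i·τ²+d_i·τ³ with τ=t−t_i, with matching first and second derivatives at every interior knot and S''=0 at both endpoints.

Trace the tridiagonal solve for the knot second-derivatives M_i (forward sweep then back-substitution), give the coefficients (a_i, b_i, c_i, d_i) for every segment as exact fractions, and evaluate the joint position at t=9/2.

Δ: Δ0=-1/3, Δ1=-2, Δ2=5/3
row 1: diag=12, rhs=-10; c'=1/4, d'=-5/6
row 2: denom=12−3·1/4=45/4; d'=(22−3·-5/6)/(45/4)=98/45
back: M2=98/45
back: M1=-5/6−1/4·98/45=-62/45
M: M0=0, M1=-62/45, M2=98/45, M3=0
seg 0: a=4, c=M0/2=0, d=(M1−M0)/(6·3)=-31/405, b=Δ0−h0·(2M0+M1)/6=16/45
seg 1: a=3, c=M1/2=-31/45, d=(M2−M1)/(6·3)=16/81, b=Δ1−h1·(2M1+M2)/6=-77/45
seg 2: a=-3, c=M2/2=49/45, d=(M3−M2)/(6·3)=-49/405, b=Δ2−h2·(2M2+M3)/6=-23/45
t_q=9/2 → seg 1, τ=3/2; S=3+-77/45·τ+-31/45·τ²+16/81·τ³=-9/20

  seg 0: a=4 b=16/45 c=0 d=-31/405
  seg 1: a=3 b=-77/45 c=-31/45 d=16/81
  seg 2: a=-3 b=-23/45 c=49/45 d=-49/405
S(9/2) = -9/20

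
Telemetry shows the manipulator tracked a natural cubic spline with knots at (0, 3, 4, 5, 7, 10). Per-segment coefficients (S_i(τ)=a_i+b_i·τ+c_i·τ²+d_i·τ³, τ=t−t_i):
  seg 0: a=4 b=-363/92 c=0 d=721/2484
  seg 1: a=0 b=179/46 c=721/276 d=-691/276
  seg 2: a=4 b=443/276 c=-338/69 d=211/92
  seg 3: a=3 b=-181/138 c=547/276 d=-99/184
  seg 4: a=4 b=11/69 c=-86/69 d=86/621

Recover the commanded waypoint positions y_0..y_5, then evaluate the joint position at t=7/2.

y_0 = S_0(0) = a_0 = 4
y_1 = S_1(0) = a_1 = 0
y_2 = S_2(0) = a_2 = 4
y_3 = S_3(0) = a_3 = 3
y_4 = S_4(0) = a_4 = 4
y_5 = S_4(3) = -3
t_q=7/2 is in segment 1 (τ=1/2); S_1(τ)=5047/2208

y_0=4 y_1=0 y_2=4 y_3=3 y_4=4 y_5=-3
S(7/2) = 5047/2208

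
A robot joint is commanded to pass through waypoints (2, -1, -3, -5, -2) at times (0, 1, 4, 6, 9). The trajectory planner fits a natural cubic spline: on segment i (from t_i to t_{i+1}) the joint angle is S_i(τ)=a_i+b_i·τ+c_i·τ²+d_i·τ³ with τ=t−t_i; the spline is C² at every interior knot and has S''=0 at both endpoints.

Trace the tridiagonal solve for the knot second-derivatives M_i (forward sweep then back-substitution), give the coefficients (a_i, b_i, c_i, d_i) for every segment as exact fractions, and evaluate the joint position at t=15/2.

  seg 0: a=2 b=-380/113 c=0 d=41/113
  seg 1: a=-1 b=-257/113 c=123/113 d=-562/3051
  seg 2: a=-3 b=-81/113 c=-193/339 d=145/678
  seg 3: a=-5 b=-145/339 c=242/339 d=-242/3051
S(15/2) = -1945/452

Δ: Δ0=-3, Δ1=-2/3, Δ2=-1, Δ3=1
row 1: diag=8, rhs=14; c'=3/8, d'=7/4
row 2: denom=10−3·3/8=71/8; d'=(-2−3·7/4)/(71/8)=-58/71
row 3: denom=10−2·16/71=678/71; d'=(12−2·-58/71)/(678/71)=484/339
back: M3=484/339
back: M2=-58/71−16/71·484/339=-386/339
back: M1=7/4−3/8·-386/339=246/113
M: M0=0, M1=246/113, M2=-386/339, M3=484/339, M4=0
seg 0: a=2, c=M0/2=0, d=(M1−M0)/(6·1)=41/113, b=Δ0−h0·(2M0+M1)/6=-380/113
seg 1: a=-1, c=M1/2=123/113, d=(M2−M1)/(6·3)=-562/3051, b=Δ1−h1·(2M1+M2)/6=-257/113
seg 2: a=-3, c=M2/2=-193/339, d=(M3−M2)/(6·2)=145/678, b=Δ2−h2·(2M2+M3)/6=-81/113
seg 3: a=-5, c=M3/2=242/339, d=(M4−M3)/(6·3)=-242/3051, b=Δ3−h3·(2M3+M4)/6=-145/339
t_q=15/2 → seg 3, τ=3/2; S=-5+-145/339·τ+242/339·τ²+-242/3051·τ³=-1945/452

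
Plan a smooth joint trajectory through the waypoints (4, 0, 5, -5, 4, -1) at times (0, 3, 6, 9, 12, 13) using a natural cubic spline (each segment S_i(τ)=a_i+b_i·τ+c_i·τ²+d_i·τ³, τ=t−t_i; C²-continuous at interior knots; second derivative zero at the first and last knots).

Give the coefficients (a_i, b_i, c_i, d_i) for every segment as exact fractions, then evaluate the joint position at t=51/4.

Δ: Δ0=-4/3, Δ1=5/3, Δ2=-10/3, Δ3=3, Δ4=-5
row 1: diag=12, rhs=18; c'=1/4, d'=3/2
row 2: denom=12−3·1/4=45/4; d'=(-30−3·3/2)/(45/4)=-46/15
row 3: denom=12−3·4/15=56/5; d'=(38−3·-46/15)/(56/5)=59/14
row 4: denom=8−3·15/56=403/56; d'=(-48−3·59/14)/(403/56)=-3396/403
back: M4=-3396/403
back: M3=59/14−15/56·-3396/403=2608/403
back: M2=-46/15−4/15·2608/403=-5794/1209
back: M1=3/2−1/4·-5794/1209=3262/1209
M: M0=0, M1=3262/1209, M2=-5794/1209, M3=2608/403, M4=-3396/403, M5=0
seg 0: a=4, c=M0/2=0, d=(M1−M0)/(6·3)=1631/10881, b=Δ0−h0·(2M0+M1)/6=-1081/403
seg 1: a=0, c=M1/2=1631/1209, d=(M2−M1)/(6·3)=-4528/10881, b=Δ1−h1·(2M1+M2)/6=550/403
seg 2: a=5, c=M2/2=-2897/1209, d=(M3−M2)/(6·3)=6809/10881, b=Δ2−h2·(2M2+M3)/6=-716/403
seg 3: a=-5, c=M3/2=1304/403, d=(M4−M3)/(6·3)=-3002/3627, b=Δ3−h3·(2M3+M4)/6=23/31
seg 4: a=4, c=M4/2=-1698/403, d=(M5−M4)/(6·1)=566/403, b=Δ4−h4·(2M4+M5)/6=-883/403
t_q=51/4 → seg 4, τ=3/4; S=4+-883/403·τ+-1698/403·τ²+566/403·τ³=7469/12896

  seg 0: a=4 b=-1081/403 c=0 d=1631/10881
  seg 1: a=0 b=550/403 c=1631/1209 d=-4528/10881
  seg 2: a=5 b=-716/403 c=-2897/1209 d=6809/10881
  seg 3: a=-5 b=23/31 c=1304/403 d=-3002/3627
  seg 4: a=4 b=-883/403 c=-1698/403 d=566/403
S(51/4) = 7469/12896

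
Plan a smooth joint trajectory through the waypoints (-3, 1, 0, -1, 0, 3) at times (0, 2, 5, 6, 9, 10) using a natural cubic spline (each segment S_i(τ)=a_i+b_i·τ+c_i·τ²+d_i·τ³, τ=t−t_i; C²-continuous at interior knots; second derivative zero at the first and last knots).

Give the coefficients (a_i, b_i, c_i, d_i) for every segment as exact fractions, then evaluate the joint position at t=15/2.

  seg 0: a=-3 b=1886/765 c=0 d=-89/765
  seg 1: a=1 b=818/765 c=-178/255 d=529/6885
  seg 2: a=0 b=-47/45 c=-1/153 d=13/255
  seg 3: a=-1 b=-692/765 c=112/765 d=611/6885
  seg 4: a=0 b=1813/765 c=241/255 d=-241/765
S(15/2) = -235/136

Δ: Δ0=2, Δ1=-1/3, Δ2=-1, Δ3=1/3, Δ4=3
row 1: diag=10, rhs=-14; c'=3/10, d'=-7/5
row 2: denom=8−3·3/10=71/10; d'=(-4−3·-7/5)/(71/10)=2/71
row 3: denom=8−1·10/71=558/71; d'=(8−1·2/71)/(558/71)=283/279
row 4: denom=8−3·71/186=425/62; d'=(16−3·283/279)/(425/62)=482/255
back: M4=482/255
back: M3=283/279−71/186·482/255=224/765
back: M2=2/71−10/71·224/765=-2/153
back: M1=-7/5−3/10·-2/153=-356/255
M: M0=0, M1=-356/255, M2=-2/153, M3=224/765, M4=482/255, M5=0
seg 0: a=-3, c=M0/2=0, d=(M1−M0)/(6·2)=-89/765, b=Δ0−h0·(2M0+M1)/6=1886/765
seg 1: a=1, c=M1/2=-178/255, d=(M2−M1)/(6·3)=529/6885, b=Δ1−h1·(2M1+M2)/6=818/765
seg 2: a=0, c=M2/2=-1/153, d=(M3−M2)/(6·1)=13/255, b=Δ2−h2·(2M2+M3)/6=-47/45
seg 3: a=-1, c=M3/2=112/765, d=(M4−M3)/(6·3)=611/6885, b=Δ3−h3·(2M3+M4)/6=-692/765
seg 4: a=0, c=M4/2=241/255, d=(M5−M4)/(6·1)=-241/765, b=Δ4−h4·(2M4+M5)/6=1813/765
t_q=15/2 → seg 3, τ=3/2; S=-1+-692/765·τ+112/765·τ²+611/6885·τ³=-235/136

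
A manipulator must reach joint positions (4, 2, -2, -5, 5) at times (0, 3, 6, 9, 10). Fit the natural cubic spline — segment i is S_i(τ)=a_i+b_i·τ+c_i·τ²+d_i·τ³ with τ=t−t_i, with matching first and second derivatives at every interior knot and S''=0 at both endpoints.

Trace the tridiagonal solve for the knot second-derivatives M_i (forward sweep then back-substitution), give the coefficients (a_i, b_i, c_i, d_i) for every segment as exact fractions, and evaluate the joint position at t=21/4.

  seg 0: a=4 b=-83/108 c=0 d=11/972
  seg 1: a=2 b=-25/54 c=11/108 d=-127/972
  seg 2: a=-2 b=-365/108 c=-29/27 d=605/972
  seg 3: a=-5 b=377/54 c=163/36 d=-163/108
S(21/4) = -11/768

Δ: Δ0=-2/3, Δ1=-4/3, Δ2=-1, Δ3=10
row 1: diag=12, rhs=-4; c'=1/4, d'=-1/3
row 2: denom=12−3·1/4=45/4; d'=(2−3·-1/3)/(45/4)=4/15
row 3: denom=8−3·4/15=36/5; d'=(66−3·4/15)/(36/5)=163/18
back: M3=163/18
back: M2=4/15−4/15·163/18=-58/27
back: M1=-1/3−1/4·-58/27=11/54
M: M0=0, M1=11/54, M2=-58/27, M3=163/18, M4=0
seg 0: a=4, c=M0/2=0, d=(M1−M0)/(6·3)=11/972, b=Δ0−h0·(2M0+M1)/6=-83/108
seg 1: a=2, c=M1/2=11/108, d=(M2−M1)/(6·3)=-127/972, b=Δ1−h1·(2M1+M2)/6=-25/54
seg 2: a=-2, c=M2/2=-29/27, d=(M3−M2)/(6·3)=605/972, b=Δ2−h2·(2M2+M3)/6=-365/108
seg 3: a=-5, c=M3/2=163/36, d=(M4−M3)/(6·1)=-163/108, b=Δ3−h3·(2M3+M4)/6=377/54
t_q=21/4 → seg 1, τ=9/4; S=2+-25/54·τ+11/108·τ²+-127/972·τ³=-11/768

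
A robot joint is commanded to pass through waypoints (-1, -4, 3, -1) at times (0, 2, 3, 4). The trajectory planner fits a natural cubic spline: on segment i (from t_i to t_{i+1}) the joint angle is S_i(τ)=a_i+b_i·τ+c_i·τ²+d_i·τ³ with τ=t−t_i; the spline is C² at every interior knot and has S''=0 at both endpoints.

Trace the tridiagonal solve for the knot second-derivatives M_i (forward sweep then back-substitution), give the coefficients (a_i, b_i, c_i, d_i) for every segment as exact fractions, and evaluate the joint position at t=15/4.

Δ: Δ0=-3/2, Δ1=7, Δ2=-4
row 1: diag=6, rhs=51; c'=1/6, d'=17/2
row 2: denom=4−1·1/6=23/6; d'=(-66−1·17/2)/(23/6)=-447/23
back: M2=-447/23
back: M1=17/2−1/6·-447/23=270/23
M: M0=0, M1=270/23, M2=-447/23, M3=0
seg 0: a=-1, c=M0/2=0, d=(M1−M0)/(6·2)=45/46, b=Δ0−h0·(2M0+M1)/6=-249/46
seg 1: a=-4, c=M1/2=135/23, d=(M2−M1)/(6·1)=-239/46, b=Δ1−h1·(2M1+M2)/6=291/46
seg 2: a=3, c=M2/2=-447/46, d=(M3−M2)/(6·1)=149/46, b=Δ2−h2·(2M2+M3)/6=57/23
t_q=15/4 → seg 2, τ=3/4; S=3+57/23·τ+-447/46·τ²+149/46·τ³=2235/2944

  seg 0: a=-1 b=-249/46 c=0 d=45/46
  seg 1: a=-4 b=291/46 c=135/23 d=-239/46
  seg 2: a=3 b=57/23 c=-447/46 d=149/46
S(15/4) = 2235/2944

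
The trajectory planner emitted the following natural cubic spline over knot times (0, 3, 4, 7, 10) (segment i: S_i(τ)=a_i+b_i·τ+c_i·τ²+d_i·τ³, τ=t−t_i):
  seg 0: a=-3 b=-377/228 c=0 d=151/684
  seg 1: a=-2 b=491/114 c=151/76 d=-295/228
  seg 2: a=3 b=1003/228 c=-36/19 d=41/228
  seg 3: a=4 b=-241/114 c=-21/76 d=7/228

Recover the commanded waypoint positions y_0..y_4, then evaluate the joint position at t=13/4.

y_0 = S_0(0) = a_0 = -3
y_1 = S_1(0) = a_1 = -2
y_2 = S_2(0) = a_2 = 3
y_3 = S_3(0) = a_3 = 4
y_4 = S_3(3) = -4
t_q=13/4 is in segment 1 (τ=1/4); S_1(τ)=-3985/4864

y_0=-3 y_1=-2 y_2=3 y_3=4 y_4=-4
S(13/4) = -3985/4864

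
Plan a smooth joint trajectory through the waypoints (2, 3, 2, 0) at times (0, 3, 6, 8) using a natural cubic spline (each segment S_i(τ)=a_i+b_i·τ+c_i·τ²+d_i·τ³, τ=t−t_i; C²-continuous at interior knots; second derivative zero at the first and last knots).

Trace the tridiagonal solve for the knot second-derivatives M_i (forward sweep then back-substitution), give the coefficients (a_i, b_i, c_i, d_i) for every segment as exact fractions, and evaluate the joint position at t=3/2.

  seg 0: a=2 b=17/37 c=0 d=-14/999
  seg 1: a=3 b=3/37 c=-14/111 d=-4/999
  seg 2: a=2 b=-29/37 c=-6/37 d=1/37
S(3/2) = 391/148

Δ: Δ0=1/3, Δ1=-1/3, Δ2=-1
row 1: diag=12, rhs=-4; c'=1/4, d'=-1/3
row 2: denom=10−3·1/4=37/4; d'=(-4−3·-1/3)/(37/4)=-12/37
back: M2=-12/37
back: M1=-1/3−1/4·-12/37=-28/111
M: M0=0, M1=-28/111, M2=-12/37, M3=0
seg 0: a=2, c=M0/2=0, d=(M1−M0)/(6·3)=-14/999, b=Δ0−h0·(2M0+M1)/6=17/37
seg 1: a=3, c=M1/2=-14/111, d=(M2−M1)/(6·3)=-4/999, b=Δ1−h1·(2M1+M2)/6=3/37
seg 2: a=2, c=M2/2=-6/37, d=(M3−M2)/(6·2)=1/37, b=Δ2−h2·(2M2+M3)/6=-29/37
t_q=3/2 → seg 0, τ=3/2; S=2+17/37·τ+0·τ²+-14/999·τ³=391/148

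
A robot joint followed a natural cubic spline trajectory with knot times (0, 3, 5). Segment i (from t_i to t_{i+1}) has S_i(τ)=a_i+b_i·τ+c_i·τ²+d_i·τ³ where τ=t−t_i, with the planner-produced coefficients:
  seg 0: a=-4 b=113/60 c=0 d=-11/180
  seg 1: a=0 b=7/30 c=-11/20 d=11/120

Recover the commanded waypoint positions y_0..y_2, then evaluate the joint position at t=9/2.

y_0 = S_0(0) = a_0 = -4
y_1 = S_1(0) = a_1 = 0
y_2 = S_1(2) = -1
t_q=9/2 is in segment 1 (τ=3/2); S_1(τ)=-37/64

y_0=-4 y_1=0 y_2=-1
S(9/2) = -37/64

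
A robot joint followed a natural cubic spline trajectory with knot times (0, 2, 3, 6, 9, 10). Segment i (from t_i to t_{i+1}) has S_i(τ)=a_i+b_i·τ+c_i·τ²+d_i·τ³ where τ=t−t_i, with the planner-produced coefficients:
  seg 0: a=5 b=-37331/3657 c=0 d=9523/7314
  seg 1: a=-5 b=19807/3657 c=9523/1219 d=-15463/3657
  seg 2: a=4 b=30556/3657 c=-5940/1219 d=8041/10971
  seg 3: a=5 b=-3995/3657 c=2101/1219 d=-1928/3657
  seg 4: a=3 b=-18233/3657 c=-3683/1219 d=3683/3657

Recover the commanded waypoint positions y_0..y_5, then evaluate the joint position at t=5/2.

y_0=5 y_1=-5 y_2=4 y_3=5 y_4=3 y_5=-4
S(5/2) = -8459/9752

y_0 = S_0(0) = a_0 = 5
y_1 = S_1(0) = a_1 = -5
y_2 = S_2(0) = a_2 = 4
y_3 = S_3(0) = a_3 = 5
y_4 = S_4(0) = a_4 = 3
y_5 = S_4(1) = -4
t_q=5/2 is in segment 1 (τ=1/2); S_1(τ)=-8459/9752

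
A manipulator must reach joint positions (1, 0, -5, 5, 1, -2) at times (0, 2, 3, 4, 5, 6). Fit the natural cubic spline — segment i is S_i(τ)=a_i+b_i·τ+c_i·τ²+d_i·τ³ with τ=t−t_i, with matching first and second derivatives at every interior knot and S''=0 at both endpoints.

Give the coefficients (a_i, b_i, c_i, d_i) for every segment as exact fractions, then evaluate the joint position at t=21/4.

Δ: Δ0=-1/2, Δ1=-5, Δ2=10, Δ3=-4, Δ4=-3
row 1: diag=6, rhs=-27; c'=1/6, d'=-9/2
row 2: denom=4−1·1/6=23/6; d'=(90−1·-9/2)/(23/6)=567/23
row 3: denom=4−1·6/23=86/23; d'=(-84−1·567/23)/(86/23)=-2499/86
row 4: denom=4−1·23/86=321/86; d'=(6−1·-2499/86)/(321/86)=1005/107
back: M4=1005/107
back: M3=-2499/86−23/86·1005/107=-3378/107
back: M2=567/23−6/23·-3378/107=3519/107
back: M1=-9/2−1/6·3519/107=-1068/107
M: M0=0, M1=-1068/107, M2=3519/107, M3=-3378/107, M4=1005/107, M5=0
seg 0: a=1, c=M0/2=0, d=(M1−M0)/(6·2)=-89/107, b=Δ0−h0·(2M0+M1)/6=605/214
seg 1: a=0, c=M1/2=-534/107, d=(M2−M1)/(6·1)=1529/214, b=Δ1−h1·(2M1+M2)/6=-1531/214
seg 2: a=-5, c=M2/2=3519/214, d=(M3−M2)/(6·1)=-2299/214, b=Δ2−h2·(2M2+M3)/6=460/107
seg 3: a=5, c=M3/2=-1689/107, d=(M4−M3)/(6·1)=1461/214, b=Δ3−h3·(2M3+M4)/6=1061/214
seg 4: a=1, c=M4/2=1005/214, d=(M5−M4)/(6·1)=-335/214, b=Δ4−h4·(2M4+M5)/6=-656/107
t_q=21/4 → seg 4, τ=1/4; S=1+-656/107·τ+1005/214·τ²+-335/214·τ³=-3611/13696

  seg 0: a=1 b=605/214 c=0 d=-89/107
  seg 1: a=0 b=-1531/214 c=-534/107 d=1529/214
  seg 2: a=-5 b=460/107 c=3519/214 d=-2299/214
  seg 3: a=5 b=1061/214 c=-1689/107 d=1461/214
  seg 4: a=1 b=-656/107 c=1005/214 d=-335/214
S(21/4) = -3611/13696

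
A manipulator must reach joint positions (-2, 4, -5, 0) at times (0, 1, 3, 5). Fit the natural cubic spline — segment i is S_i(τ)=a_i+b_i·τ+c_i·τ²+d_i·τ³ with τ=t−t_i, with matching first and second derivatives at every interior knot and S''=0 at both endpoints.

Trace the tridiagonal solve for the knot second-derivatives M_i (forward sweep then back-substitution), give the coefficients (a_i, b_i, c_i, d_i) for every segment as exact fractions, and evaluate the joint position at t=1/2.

  seg 0: a=-2 b=181/22 c=0 d=-49/22
  seg 1: a=4 b=17/11 c=-147/22 d=161/88
  seg 2: a=-5 b=-71/22 c=189/44 d=-63/88
S(1/2) = 323/176

Δ: Δ0=6, Δ1=-9/2, Δ2=5/2
row 1: diag=6, rhs=-63; c'=1/3, d'=-21/2
row 2: denom=8−2·1/3=22/3; d'=(42−2·-21/2)/(22/3)=189/22
back: M2=189/22
back: M1=-21/2−1/3·189/22=-147/11
M: M0=0, M1=-147/11, M2=189/22, M3=0
seg 0: a=-2, c=M0/2=0, d=(M1−M0)/(6·1)=-49/22, b=Δ0−h0·(2M0+M1)/6=181/22
seg 1: a=4, c=M1/2=-147/22, d=(M2−M1)/(6·2)=161/88, b=Δ1−h1·(2M1+M2)/6=17/11
seg 2: a=-5, c=M2/2=189/44, d=(M3−M2)/(6·2)=-63/88, b=Δ2−h2·(2M2+M3)/6=-71/22
t_q=1/2 → seg 0, τ=1/2; S=-2+181/22·τ+0·τ²+-49/22·τ³=323/176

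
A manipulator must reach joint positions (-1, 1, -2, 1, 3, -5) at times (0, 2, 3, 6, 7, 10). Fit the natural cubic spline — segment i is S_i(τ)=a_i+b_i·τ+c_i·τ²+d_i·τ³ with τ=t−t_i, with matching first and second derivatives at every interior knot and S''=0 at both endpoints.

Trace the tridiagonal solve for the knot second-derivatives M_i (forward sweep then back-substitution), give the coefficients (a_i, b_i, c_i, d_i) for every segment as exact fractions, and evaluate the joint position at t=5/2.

Δ: Δ0=1, Δ1=-3, Δ2=1, Δ3=2, Δ4=-8/3
row 1: diag=6, rhs=-24; c'=1/6, d'=-4
row 2: denom=8−1·1/6=47/6; d'=(24−1·-4)/(47/6)=168/47
row 3: denom=8−3·18/47=322/47; d'=(6−3·168/47)/(322/47)=-111/161
row 4: denom=8−1·47/322=2529/322; d'=(-28−1·-111/161)/(2529/322)=-8794/2529
back: M4=-8794/2529
back: M3=-111/161−47/322·-8794/2529=-460/2529
back: M2=168/47−18/47·-460/2529=1024/281
back: M1=-4−1/6·1024/281=-3884/843
M: M0=0, M1=-3884/843, M2=1024/281, M3=-460/2529, M4=-8794/2529, M5=0
seg 0: a=-1, c=M0/2=0, d=(M1−M0)/(6·2)=-971/2529, b=Δ0−h0·(2M0+M1)/6=6413/2529
seg 1: a=1, c=M1/2=-1942/843, d=(M2−M1)/(6·1)=3478/2529, b=Δ1−h1·(2M1+M2)/6=-5239/2529
seg 2: a=-2, c=M2/2=512/281, d=(M3−M2)/(6·3)=-4838/22761, b=Δ2−h2·(2M2+M3)/6=-6457/2529
seg 3: a=1, c=M3/2=-230/2529, d=(M4−M3)/(6·1)=-463/843, b=Δ3−h3·(2M3+M4)/6=6677/2529
seg 4: a=3, c=M4/2=-4397/2529, d=(M5−M4)/(6·3)=4397/22761, b=Δ4−h4·(2M4+M5)/6=2050/2529
t_q=5/2 → seg 1, τ=1/2; S=1+-5239/2529·τ+-1942/843·τ²+3478/2529·τ³=-1483/3372

  seg 0: a=-1 b=6413/2529 c=0 d=-971/2529
  seg 1: a=1 b=-5239/2529 c=-1942/843 d=3478/2529
  seg 2: a=-2 b=-6457/2529 c=512/281 d=-4838/22761
  seg 3: a=1 b=6677/2529 c=-230/2529 d=-463/843
  seg 4: a=3 b=2050/2529 c=-4397/2529 d=4397/22761
S(5/2) = -1483/3372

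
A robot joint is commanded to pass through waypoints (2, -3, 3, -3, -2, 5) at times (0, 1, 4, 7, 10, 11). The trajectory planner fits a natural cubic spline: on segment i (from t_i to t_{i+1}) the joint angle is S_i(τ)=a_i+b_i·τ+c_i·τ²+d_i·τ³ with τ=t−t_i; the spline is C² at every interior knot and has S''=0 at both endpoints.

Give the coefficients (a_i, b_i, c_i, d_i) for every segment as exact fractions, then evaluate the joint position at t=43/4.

Δ: Δ0=-5, Δ1=2, Δ2=-2, Δ3=1/3, Δ4=7
row 1: diag=8, rhs=42; c'=3/8, d'=21/4
row 2: denom=12−3·3/8=87/8; d'=(-24−3·21/4)/(87/8)=-106/29
row 3: denom=12−3·8/29=324/29; d'=(14−3·-106/29)/(324/29)=181/81
row 4: denom=8−3·29/108=259/36; d'=(40−3·181/81)/(259/36)=3596/777
back: M4=3596/777
back: M3=181/81−29/108·3596/777=2312/2331
back: M2=-106/29−8/29·2312/2331=-9158/2331
back: M1=21/4−3/8·-9158/2331=5224/777
M: M0=0, M1=5224/777, M2=-9158/2331, M3=2312/2331, M4=3596/777, M5=0
seg 0: a=2, c=M0/2=0, d=(M1−M0)/(6·1)=2612/2331, b=Δ0−h0·(2M0+M1)/6=-14267/2331
seg 1: a=-3, c=M1/2=2612/777, d=(M2−M1)/(6·3)=-12415/20979, b=Δ1−h1·(2M1+M2)/6=-6431/2331
seg 2: a=3, c=M2/2=-4579/2331, d=(M3−M2)/(6·3)=155/567, b=Δ2−h2·(2M2+M3)/6=3340/2331
seg 3: a=-3, c=M3/2=1156/2331, d=(M4−M3)/(6·3)=4238/20979, b=Δ3−h3·(2M3+M4)/6=-6929/2331
seg 4: a=-2, c=M4/2=1798/777, d=(M5−M4)/(6·1)=-1798/2331, b=Δ4−h4·(2M4+M5)/6=12721/2331
t_q=43/4 → seg 4, τ=3/4; S=-2+12721/2331·τ+1798/777·τ²+-1798/2331·τ³=76313/24864

  seg 0: a=2 b=-14267/2331 c=0 d=2612/2331
  seg 1: a=-3 b=-6431/2331 c=2612/777 d=-12415/20979
  seg 2: a=3 b=3340/2331 c=-4579/2331 d=155/567
  seg 3: a=-3 b=-6929/2331 c=1156/2331 d=4238/20979
  seg 4: a=-2 b=12721/2331 c=1798/777 d=-1798/2331
S(43/4) = 76313/24864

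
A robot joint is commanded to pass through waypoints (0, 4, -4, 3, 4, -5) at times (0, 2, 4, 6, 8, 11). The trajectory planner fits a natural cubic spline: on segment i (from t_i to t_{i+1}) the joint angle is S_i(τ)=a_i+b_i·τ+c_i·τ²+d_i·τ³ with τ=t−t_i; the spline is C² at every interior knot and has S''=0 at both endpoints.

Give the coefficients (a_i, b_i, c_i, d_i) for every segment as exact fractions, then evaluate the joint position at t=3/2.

Δ: Δ0=2, Δ1=-4, Δ2=7/2, Δ3=1/2, Δ4=-3
row 1: diag=8, rhs=-36; c'=1/4, d'=-9/2
row 2: denom=8−2·1/4=15/2; d'=(45−2·-9/2)/(15/2)=36/5
row 3: denom=8−2·4/15=112/15; d'=(-18−2·36/5)/(112/15)=-243/56
row 4: denom=10−2·15/56=265/28; d'=(-21−2·-243/56)/(265/28)=-69/53
back: M4=-69/53
back: M3=-243/56−15/56·-69/53=-423/106
back: M2=36/5−4/15·-423/106=438/53
back: M1=-9/2−1/4·438/53=-348/53
M: M0=0, M1=-348/53, M2=438/53, M3=-423/106, M4=-69/53, M5=0
seg 0: a=0, c=M0/2=0, d=(M1−M0)/(6·2)=-29/53, b=Δ0−h0·(2M0+M1)/6=222/53
seg 1: a=4, c=M1/2=-174/53, d=(M2−M1)/(6·2)=131/106, b=Δ1−h1·(2M1+M2)/6=-126/53
seg 2: a=-4, c=M2/2=219/53, d=(M3−M2)/(6·2)=-433/424, b=Δ2−h2·(2M2+M3)/6=-36/53
seg 3: a=3, c=M3/2=-423/212, d=(M4−M3)/(6·2)=95/424, b=Δ3−h3·(2M3+M4)/6=381/106
seg 4: a=4, c=M4/2=-69/106, d=(M5−M4)/(6·3)=23/318, b=Δ4−h4·(2M4+M5)/6=-90/53
t_q=3/2 → seg 0, τ=3/2; S=0+222/53·τ+0·τ²+-29/53·τ³=1881/424

  seg 0: a=0 b=222/53 c=0 d=-29/53
  seg 1: a=4 b=-126/53 c=-174/53 d=131/106
  seg 2: a=-4 b=-36/53 c=219/53 d=-433/424
  seg 3: a=3 b=381/106 c=-423/212 d=95/424
  seg 4: a=4 b=-90/53 c=-69/106 d=23/318
S(3/2) = 1881/424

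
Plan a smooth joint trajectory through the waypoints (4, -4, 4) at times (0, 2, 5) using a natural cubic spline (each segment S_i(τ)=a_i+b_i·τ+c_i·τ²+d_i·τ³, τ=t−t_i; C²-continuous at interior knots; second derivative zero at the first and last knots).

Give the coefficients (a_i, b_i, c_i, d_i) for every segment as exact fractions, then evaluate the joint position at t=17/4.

Δ: Δ0=-4, Δ1=8/3
row 1: diag=10, rhs=40; c'=3/10, d'=4
back: M1=4
M: M0=0, M1=4, M2=0
seg 0: a=4, c=M0/2=0, d=(M1−M0)/(6·2)=1/3, b=Δ0−h0·(2M0+M1)/6=-16/3
seg 1: a=-4, c=M1/2=2, d=(M2−M1)/(6·3)=-2/9, b=Δ1−h1·(2M1+M2)/6=-4/3
t_q=17/4 → seg 1, τ=9/4; S=-4+-4/3·τ+2·τ²+-2/9·τ³=19/32

  seg 0: a=4 b=-16/3 c=0 d=1/3
  seg 1: a=-4 b=-4/3 c=2 d=-2/9
S(17/4) = 19/32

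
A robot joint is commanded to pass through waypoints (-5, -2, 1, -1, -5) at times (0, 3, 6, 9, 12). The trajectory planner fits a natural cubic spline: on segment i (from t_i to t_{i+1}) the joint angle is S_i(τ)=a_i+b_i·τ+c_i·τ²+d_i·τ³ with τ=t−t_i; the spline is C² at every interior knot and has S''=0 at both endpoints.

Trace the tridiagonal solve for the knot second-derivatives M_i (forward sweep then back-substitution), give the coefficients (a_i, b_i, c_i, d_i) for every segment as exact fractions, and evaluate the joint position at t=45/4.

  seg 0: a=-5 b=25/28 c=0 d=1/84
  seg 1: a=-2 b=17/14 c=3/28 d=-5/84
  seg 2: a=1 b=1/4 c=-3/7 d=31/756
  seg 3: a=-1 b=-17/14 c=-5/84 d=5/756
S(45/4) = -7093/1792

Δ: Δ0=1, Δ1=1, Δ2=-2/3, Δ3=-4/3
row 1: diag=12, rhs=0; c'=1/4, d'=0
row 2: denom=12−3·1/4=45/4; d'=(-10−3·0)/(45/4)=-8/9
row 3: denom=12−3·4/15=56/5; d'=(-4−3·-8/9)/(56/5)=-5/42
back: M3=-5/42
back: M2=-8/9−4/15·-5/42=-6/7
back: M1=0−1/4·-6/7=3/14
M: M0=0, M1=3/14, M2=-6/7, M3=-5/42, M4=0
seg 0: a=-5, c=M0/2=0, d=(M1−M0)/(6·3)=1/84, b=Δ0−h0·(2M0+M1)/6=25/28
seg 1: a=-2, c=M1/2=3/28, d=(M2−M1)/(6·3)=-5/84, b=Δ1−h1·(2M1+M2)/6=17/14
seg 2: a=1, c=M2/2=-3/7, d=(M3−M2)/(6·3)=31/756, b=Δ2−h2·(2M2+M3)/6=1/4
seg 3: a=-1, c=M3/2=-5/84, d=(M4−M3)/(6·3)=5/756, b=Δ3−h3·(2M3+M4)/6=-17/14
t_q=45/4 → seg 3, τ=9/4; S=-1+-17/14·τ+-5/84·τ²+5/756·τ³=-7093/1792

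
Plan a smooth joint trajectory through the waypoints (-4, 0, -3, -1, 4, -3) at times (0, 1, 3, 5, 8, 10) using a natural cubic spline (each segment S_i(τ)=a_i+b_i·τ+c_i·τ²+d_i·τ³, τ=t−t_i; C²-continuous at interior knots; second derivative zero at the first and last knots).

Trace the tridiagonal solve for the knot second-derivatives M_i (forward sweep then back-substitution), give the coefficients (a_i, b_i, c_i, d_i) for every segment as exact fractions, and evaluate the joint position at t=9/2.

  seg 0: a=-4 b=57619/11292 c=0 d=-12451/11292
  seg 1: a=0 b=10133/5646 c=-12451/3764 d=18751/22584
  seg 2: a=-3 b=-4160/2823 c=1575/941 d=-2467/11292
  seg 3: a=-1 b=7339/2823 c=683/1882 d=-3805/16938
  seg 4: a=4 b=-7273/5646 c=-1561/941 d=1561/5646
S(9/2) = -65699/30112

Δ: Δ0=4, Δ1=-3/2, Δ2=1, Δ3=5/3, Δ4=-7/2
row 1: diag=6, rhs=-33; c'=1/3, d'=-11/2
row 2: denom=8−2·1/3=22/3; d'=(15−2·-11/2)/(22/3)=39/11
row 3: denom=10−2·3/11=104/11; d'=(4−2·39/11)/(104/11)=-17/52
row 4: denom=10−3·33/104=941/104; d'=(-31−3·-17/52)/(941/104)=-3122/941
back: M4=-3122/941
back: M3=-17/52−33/104·-3122/941=683/941
back: M2=39/11−3/11·683/941=3150/941
back: M1=-11/2−1/3·3150/941=-12451/1882
M: M0=0, M1=-12451/1882, M2=3150/941, M3=683/941, M4=-3122/941, M5=0
seg 0: a=-4, c=M0/2=0, d=(M1−M0)/(6·1)=-12451/11292, b=Δ0−h0·(2M0+M1)/6=57619/11292
seg 1: a=0, c=M1/2=-12451/3764, d=(M2−M1)/(6·2)=18751/22584, b=Δ1−h1·(2M1+M2)/6=10133/5646
seg 2: a=-3, c=M2/2=1575/941, d=(M3−M2)/(6·2)=-2467/11292, b=Δ2−h2·(2M2+M3)/6=-4160/2823
seg 3: a=-1, c=M3/2=683/1882, d=(M4−M3)/(6·3)=-3805/16938, b=Δ3−h3·(2M3+M4)/6=7339/2823
seg 4: a=4, c=M4/2=-1561/941, d=(M5−M4)/(6·2)=1561/5646, b=Δ4−h4·(2M4+M5)/6=-7273/5646
t_q=9/2 → seg 2, τ=3/2; S=-3+-4160/2823·τ+1575/941·τ²+-2467/11292·τ³=-65699/30112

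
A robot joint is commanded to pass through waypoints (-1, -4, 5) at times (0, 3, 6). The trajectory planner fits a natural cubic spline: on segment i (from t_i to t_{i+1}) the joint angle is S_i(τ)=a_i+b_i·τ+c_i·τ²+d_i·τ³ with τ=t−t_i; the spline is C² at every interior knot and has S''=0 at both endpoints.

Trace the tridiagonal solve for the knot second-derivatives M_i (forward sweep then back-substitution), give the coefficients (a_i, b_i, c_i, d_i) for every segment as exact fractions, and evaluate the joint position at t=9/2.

  seg 0: a=-1 b=-2 c=0 d=1/9
  seg 1: a=-4 b=1 c=1 d=-1/9
S(9/2) = -5/8

Δ: Δ0=-1, Δ1=3
row 1: diag=12, rhs=24; c'=1/4, d'=2
back: M1=2
M: M0=0, M1=2, M2=0
seg 0: a=-1, c=M0/2=0, d=(M1−M0)/(6·3)=1/9, b=Δ0−h0·(2M0+M1)/6=-2
seg 1: a=-4, c=M1/2=1, d=(M2−M1)/(6·3)=-1/9, b=Δ1−h1·(2M1+M2)/6=1
t_q=9/2 → seg 1, τ=3/2; S=-4+1·τ+1·τ²+-1/9·τ³=-5/8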